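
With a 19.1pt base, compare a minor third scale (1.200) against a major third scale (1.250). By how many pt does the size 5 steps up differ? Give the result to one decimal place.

10.8pt

Minor third: 19.1 × 1.200⁵ = 47.527pt
Major third: 19.1 × 1.250⁵ = 58.289pt
Difference: 58.289 − 47.527 = 10.762pt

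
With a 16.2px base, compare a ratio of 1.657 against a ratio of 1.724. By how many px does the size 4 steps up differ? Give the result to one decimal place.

At 1.657: 16.2 × 1.657⁴ = 122.125px
At 1.724: 16.2 × 1.724⁴ = 143.108px
Difference: 143.108 − 122.125 = 20.983px

21.0px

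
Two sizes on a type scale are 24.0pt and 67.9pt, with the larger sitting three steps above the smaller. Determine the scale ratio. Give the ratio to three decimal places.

r³ = 67.9 / 24.0, so r = (67.9/24.0)^(1/3).
r = 2.8292^(1/3) ≈ 1.4143

1.414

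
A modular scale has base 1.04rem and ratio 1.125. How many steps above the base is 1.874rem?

1.125ⁿ = 1.874 / 1.04 = 1.8019
n = ln(1.8019) / ln(1.125) = 0.5889 / 0.1178 ≈ 5.00

5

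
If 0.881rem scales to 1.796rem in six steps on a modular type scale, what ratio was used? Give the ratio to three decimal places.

1.126

The ratio satisfies 0.881 × r⁶ = 1.796, so r = (1.796 / 0.881)^(1/6).
r = 2.0386^(1/6) ≈ 1.1260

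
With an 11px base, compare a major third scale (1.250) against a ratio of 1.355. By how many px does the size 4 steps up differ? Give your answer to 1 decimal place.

10.2px

Major third: 11.0 × 1.250⁴ = 26.855px
At 1.355: 11.0 × 1.355⁴ = 37.081px
Difference: 37.081 − 26.855 = 10.226px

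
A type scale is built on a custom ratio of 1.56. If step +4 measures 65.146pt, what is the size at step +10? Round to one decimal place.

Moving from step +4 to step +10 is 6 steps up, so multiply by r⁶.
65.146 × 1.56⁶ = 65.146 × 14.41277 ≈ 938.935

938.9pt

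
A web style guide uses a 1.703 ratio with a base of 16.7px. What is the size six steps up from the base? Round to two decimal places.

Each step on a modular scale multiplies by the ratio, so the size n steps from the base is base × ratioⁿ.
16.7 × 1.703⁶ = 16.7 × 24.39427 ≈ 407.38

407.38px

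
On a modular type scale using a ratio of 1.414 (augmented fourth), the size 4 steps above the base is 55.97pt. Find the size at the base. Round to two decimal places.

14.00pt

55.97 ÷ 1.414⁴ = 55.97 ÷ 3.99758 ≈ 14.001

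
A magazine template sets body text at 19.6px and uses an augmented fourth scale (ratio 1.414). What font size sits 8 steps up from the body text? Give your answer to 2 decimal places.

313.22px

19.6 × 1.414⁸ = 19.6 × 15.98068 ≈ 313.22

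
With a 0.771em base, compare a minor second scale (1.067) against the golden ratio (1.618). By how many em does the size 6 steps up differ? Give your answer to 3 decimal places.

Minor second: 0.771 × 1.067⁶ = 1.13773em
Golden ratio: 0.771 × 1.618⁶ = 13.83329em
Difference: 13.83329 − 1.13773 = 12.69556em

12.696em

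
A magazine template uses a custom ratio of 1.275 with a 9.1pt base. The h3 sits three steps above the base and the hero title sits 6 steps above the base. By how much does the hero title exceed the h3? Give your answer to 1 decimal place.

Step 3: 9.1 × 1.275³ = 18.861pt
Step 6: 9.1 × 1.275⁶ = 39.093pt
Difference: 39.093 − 18.861 = 20.232pt

20.2pt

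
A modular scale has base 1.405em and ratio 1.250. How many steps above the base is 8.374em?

8

1.250ⁿ = 8.374 / 1.405 = 5.9601
n = ln(5.9601) / ln(1.250) = 1.7851 / 0.2231 ≈ 8.00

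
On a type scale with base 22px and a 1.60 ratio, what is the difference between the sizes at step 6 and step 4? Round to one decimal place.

Step 4: 22.0 × 1.60⁴ = 144.179px
Step 6: 22.0 × 1.60⁶ = 369.099px
Difference: 369.099 − 144.179 = 224.920px

224.9px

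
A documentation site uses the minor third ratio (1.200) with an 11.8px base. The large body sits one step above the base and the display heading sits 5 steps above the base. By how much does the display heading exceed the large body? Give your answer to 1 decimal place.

Step 1: 11.8 × 1.200 = 14.160px
Step 5: 11.8 × 1.200⁵ = 29.362px
Difference: 29.362 − 14.160 = 15.202px

15.2px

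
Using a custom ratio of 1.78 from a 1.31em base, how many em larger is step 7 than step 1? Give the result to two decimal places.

Step 1: 1.31 × 1.78 = 2.3318em
Step 7: 1.31 × 1.78⁷ = 74.1671em
Difference: 74.1671 − 2.3318 = 71.8353em

71.84em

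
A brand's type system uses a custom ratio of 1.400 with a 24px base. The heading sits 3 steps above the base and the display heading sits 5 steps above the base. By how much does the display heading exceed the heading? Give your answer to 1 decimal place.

63.2px

Step 3: 24.0 × 1.400³ = 65.856px
Step 5: 24.0 × 1.400⁵ = 129.078px
Difference: 129.078 − 65.856 = 63.222px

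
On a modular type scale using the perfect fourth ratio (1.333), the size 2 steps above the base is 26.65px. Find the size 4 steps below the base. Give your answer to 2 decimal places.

26.65 ÷ 1.333⁶ = 26.65 ÷ 5.61023 ≈ 4.750

4.75px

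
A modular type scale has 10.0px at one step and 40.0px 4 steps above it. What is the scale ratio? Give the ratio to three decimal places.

1.414

r⁴ = 40.0 / 10.0, so r = (40.0/10.0)^(1/4).
r = 4.0000^(1/4) ≈ 1.4142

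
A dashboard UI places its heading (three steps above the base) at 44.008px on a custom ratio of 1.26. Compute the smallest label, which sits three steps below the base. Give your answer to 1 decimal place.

44.008 ÷ 1.26⁶ = 44.008 ÷ 4.00150 ≈ 10.998

11.0px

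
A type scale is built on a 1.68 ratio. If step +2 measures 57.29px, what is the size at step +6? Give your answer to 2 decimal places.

456.37px

Moving from step +2 to step +6 is 4 steps up, so multiply by r⁴.
57.29 × 1.68⁴ = 57.29 × 7.96594 ≈ 456.369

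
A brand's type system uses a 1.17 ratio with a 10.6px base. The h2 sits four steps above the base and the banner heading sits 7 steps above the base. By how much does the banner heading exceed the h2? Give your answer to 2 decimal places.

11.95px

Step 4: 10.6 × 1.17⁴ = 19.8632px
Step 7: 10.6 × 1.17⁷ = 31.8132px
Difference: 31.8132 − 19.8632 = 11.9500px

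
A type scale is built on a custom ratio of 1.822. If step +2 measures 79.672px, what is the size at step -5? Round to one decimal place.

79.672 ÷ 1.822⁷ = 79.672 ÷ 66.65590 ≈ 1.195

1.2px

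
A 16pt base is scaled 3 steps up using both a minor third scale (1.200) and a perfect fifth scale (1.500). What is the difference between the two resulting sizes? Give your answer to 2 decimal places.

26.35pt

Minor third: 16.0 × 1.200³ = 27.6480pt
Perfect fifth: 16.0 × 1.500³ = 54.0000pt
Difference: 54.0000 − 27.6480 = 26.3520pt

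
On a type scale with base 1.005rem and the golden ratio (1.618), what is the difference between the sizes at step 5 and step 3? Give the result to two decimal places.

6.89rem

Step 3: 1.005 × 1.618³ = 4.2570rem
Step 5: 1.005 × 1.618⁵ = 11.1445rem
Difference: 11.1445 − 4.2570 = 6.8875rem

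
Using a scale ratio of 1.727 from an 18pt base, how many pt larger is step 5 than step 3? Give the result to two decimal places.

Step 3: 18.0 × 1.727³ = 92.7149pt
Step 5: 18.0 × 1.727⁵ = 276.5249pt
Difference: 276.5249 − 92.7149 = 183.8100pt

183.81pt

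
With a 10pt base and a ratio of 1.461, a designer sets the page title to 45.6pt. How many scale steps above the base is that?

4

1.461ⁿ = 45.6 / 10 = 4.5600
n = ln(4.5600) / ln(1.461) = 1.5173 / 0.3791 ≈ 4.00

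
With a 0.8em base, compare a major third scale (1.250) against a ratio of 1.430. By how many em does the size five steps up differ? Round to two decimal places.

2.34em

Major third: 0.8 × 1.250⁵ = 2.4414em
At 1.430: 0.8 × 1.430⁵ = 4.7838em
Difference: 4.7838 − 2.4414 = 2.3424em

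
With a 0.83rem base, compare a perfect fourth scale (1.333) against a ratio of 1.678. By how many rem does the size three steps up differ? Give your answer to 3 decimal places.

1.956rem

Perfect fourth: 0.83 × 1.333³ = 1.96593rem
At 1.678: 0.83 × 1.678³ = 3.92152rem
Difference: 3.92152 − 1.96593 = 1.95559rem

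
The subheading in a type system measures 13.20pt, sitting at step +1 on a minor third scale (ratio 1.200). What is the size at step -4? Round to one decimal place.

13.20 ÷ 1.200⁵ = 13.20 ÷ 2.48832 ≈ 5.305

5.3pt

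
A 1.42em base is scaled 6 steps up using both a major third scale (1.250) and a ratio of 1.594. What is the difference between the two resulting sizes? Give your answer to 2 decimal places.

17.88em

Major third: 1.42 × 1.250⁶ = 5.4169em
At 1.594: 1.42 × 1.594⁶ = 23.2926em
Difference: 23.2926 − 5.4169 = 17.8757em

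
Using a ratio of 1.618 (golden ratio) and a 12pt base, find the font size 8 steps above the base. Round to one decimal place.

Each step on a modular scale multiplies by the ratio, so the size n steps from the base is base × ratioⁿ.
12.0 × 1.618⁸ = 12.0 × 46.97082 ≈ 563.65

563.6pt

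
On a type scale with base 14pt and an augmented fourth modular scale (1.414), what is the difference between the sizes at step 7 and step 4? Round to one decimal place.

102.3pt

Step 4: 14.0 × 1.414⁴ = 55.966pt
Step 7: 14.0 × 1.414⁷ = 158.225pt
Difference: 158.225 − 55.966 = 102.259pt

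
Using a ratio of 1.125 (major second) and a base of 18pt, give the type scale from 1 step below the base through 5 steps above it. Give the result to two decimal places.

Step -1: 18.0 ÷ 1.125 = 16.00
Step 0: 18pt
Step 1: 18.0 × 1.125 = 20.25
Step 2: 18.0 × 1.125² = 22.78
Step 3: 18.0 × 1.125³ = 25.63
Step 4: 18.0 × 1.125⁴ = 28.83
Step 5: 18.0 × 1.125⁵ = 32.44

16.00pt, 18.00pt, 20.25pt, 22.78pt, 25.63pt, 28.83pt, 32.44pt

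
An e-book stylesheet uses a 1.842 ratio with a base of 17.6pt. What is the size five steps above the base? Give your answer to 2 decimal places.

373.22pt

A modular type scale is a geometric sequence: sizeₙ = base × rⁿ.
17.6 × 1.842⁵ = 17.6 × 21.20548 ≈ 373.22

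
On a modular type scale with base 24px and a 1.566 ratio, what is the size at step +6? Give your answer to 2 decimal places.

353.97px

24.0 × 1.566⁶ = 24.0 × 14.74859 ≈ 353.97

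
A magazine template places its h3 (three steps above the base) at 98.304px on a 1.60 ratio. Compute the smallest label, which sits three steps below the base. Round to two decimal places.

98.304 ÷ 1.60⁶ = 98.304 ÷ 16.77722 ≈ 5.859

5.86px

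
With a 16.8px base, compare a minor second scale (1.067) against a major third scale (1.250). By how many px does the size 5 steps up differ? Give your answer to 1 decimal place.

28.0px

Minor second: 16.8 × 1.067⁵ = 23.234px
Major third: 16.8 × 1.250⁵ = 51.270px
Difference: 51.270 − 23.234 = 28.036px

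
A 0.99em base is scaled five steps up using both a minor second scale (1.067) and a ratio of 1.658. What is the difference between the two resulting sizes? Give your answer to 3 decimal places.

11.035em

Minor second: 0.99 × 1.067⁵ = 1.36917em
At 1.658: 0.99 × 1.658⁵ = 12.40389em
Difference: 12.40389 − 1.36917 = 11.03472em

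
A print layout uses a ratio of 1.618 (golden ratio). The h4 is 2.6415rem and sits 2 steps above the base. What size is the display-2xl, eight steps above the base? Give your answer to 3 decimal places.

2.6415 × 1.618⁶ = 2.6415 × 17.94201 ≈ 47.394

47.394rem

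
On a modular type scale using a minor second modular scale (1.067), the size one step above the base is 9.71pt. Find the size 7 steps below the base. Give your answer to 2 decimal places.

The gap is -7 − (1) = -8 steps, so the factor is 1.067^-8.
9.71 ÷ 1.067⁸ = 9.71 ÷ 1.68002 ≈ 5.780

5.78pt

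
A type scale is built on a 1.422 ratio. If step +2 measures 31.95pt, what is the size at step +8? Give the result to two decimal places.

264.16pt

31.95 × 1.422⁶ = 31.95 × 8.26794 ≈ 264.161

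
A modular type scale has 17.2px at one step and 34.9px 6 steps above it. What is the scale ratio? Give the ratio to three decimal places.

1.125

r⁶ = 34.9 / 17.2, so r = (34.9/17.2)^(1/6).
r = 2.0291^(1/6) ≈ 1.1252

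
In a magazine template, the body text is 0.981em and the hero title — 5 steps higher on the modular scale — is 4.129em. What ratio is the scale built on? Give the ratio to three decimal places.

1.333

The ratio satisfies 0.981 × r⁵ = 4.129, so r = (4.129 / 0.981)^(1/5).
r = 4.2090^(1/5) ≈ 1.3330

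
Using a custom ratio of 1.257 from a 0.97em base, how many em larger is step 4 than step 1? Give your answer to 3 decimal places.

1.202em

Step 1: 0.97 × 1.257 = 1.21929em
Step 4: 0.97 × 1.257⁴ = 2.42166em
Difference: 2.42166 − 1.21929 = 1.20237em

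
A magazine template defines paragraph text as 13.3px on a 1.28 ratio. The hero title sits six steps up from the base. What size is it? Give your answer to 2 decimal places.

13.3 × 1.28⁶ = 13.3 × 4.39805 ≈ 58.49

58.49px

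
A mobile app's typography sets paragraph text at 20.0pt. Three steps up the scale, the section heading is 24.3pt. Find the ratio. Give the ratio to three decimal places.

1.067

r³ = 24.3 / 20.0, so r = (24.3/20.0)^(1/3).
r = 1.2150^(1/3) ≈ 1.0671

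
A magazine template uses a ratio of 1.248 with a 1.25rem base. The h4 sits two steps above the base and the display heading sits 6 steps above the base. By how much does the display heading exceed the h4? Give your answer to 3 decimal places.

Step 2: 1.25 × 1.248² = 1.94688rem
Step 6: 1.25 × 1.248⁶ = 4.72278rem
Difference: 4.72278 − 1.94688 = 2.77590rem

2.776rem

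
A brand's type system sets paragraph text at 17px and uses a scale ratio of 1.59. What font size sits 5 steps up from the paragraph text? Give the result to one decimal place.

Every step multiplies by the scale ratio.
17.0 × 1.59⁵ = 17.0 × 10.16215 ≈ 172.76

172.8px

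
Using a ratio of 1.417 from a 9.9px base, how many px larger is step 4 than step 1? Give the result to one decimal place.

Step 1: 9.9 × 1.417 = 14.028px
Step 4: 9.9 × 1.417⁴ = 39.913px
Difference: 39.913 − 14.028 = 25.885px

25.9px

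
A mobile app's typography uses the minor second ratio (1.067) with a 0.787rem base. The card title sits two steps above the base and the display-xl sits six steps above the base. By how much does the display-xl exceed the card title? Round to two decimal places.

Step 2: 0.787 × 1.067² = 0.8960rem
Step 6: 0.787 × 1.067⁶ = 1.1613rem
Difference: 1.1613 − 0.8960 = 0.2653rem

0.27rem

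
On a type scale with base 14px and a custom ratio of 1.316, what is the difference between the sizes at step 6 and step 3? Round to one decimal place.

Step 3: 14.0 × 1.316³ = 31.908px
Step 6: 14.0 × 1.316⁶ = 72.722px
Difference: 72.722 − 31.908 = 40.814px

40.8px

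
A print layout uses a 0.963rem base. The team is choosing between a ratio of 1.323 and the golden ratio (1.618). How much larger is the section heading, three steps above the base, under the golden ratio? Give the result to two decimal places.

At 1.323: 0.963 × 1.323³ = 2.2300rem
Golden ratio: 0.963 × 1.618³ = 4.0791rem
Difference: 4.0791 − 2.2300 = 1.8491rem

1.85rem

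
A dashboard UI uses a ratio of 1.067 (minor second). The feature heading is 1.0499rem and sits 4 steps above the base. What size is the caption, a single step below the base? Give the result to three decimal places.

1.0499 ÷ 1.067⁵ = 1.0499 ÷ 1.38300 ≈ 0.759

0.759rem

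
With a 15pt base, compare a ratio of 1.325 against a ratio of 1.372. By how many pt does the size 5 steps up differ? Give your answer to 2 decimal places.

11.66pt

At 1.325: 15.0 × 1.325⁵ = 61.2591pt
At 1.372: 15.0 × 1.372⁵ = 72.9225pt
Difference: 72.9225 − 61.2591 = 11.6634pt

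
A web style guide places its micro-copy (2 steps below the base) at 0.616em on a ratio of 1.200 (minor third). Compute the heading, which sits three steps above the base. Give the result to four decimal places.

The gap is 3 − (-2) = 5 steps, so the factor is 1.200^5.
0.616 × 1.200⁵ = 0.616 × 2.48832 ≈ 1.5328

1.5328em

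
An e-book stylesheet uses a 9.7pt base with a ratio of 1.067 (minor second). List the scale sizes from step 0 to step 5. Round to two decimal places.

Step 0: 9.7pt
Step 1: 9.7 × 1.067 = 10.35
Step 2: 9.7 × 1.067² = 11.04
Step 3: 9.7 × 1.067³ = 11.78
Step 4: 9.7 × 1.067⁴ = 12.57
Step 5: 9.7 × 1.067⁵ = 13.42

9.70pt, 10.35pt, 11.04pt, 11.78pt, 12.57pt, 13.42pt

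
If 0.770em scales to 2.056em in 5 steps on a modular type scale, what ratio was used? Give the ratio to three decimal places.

1.217

r⁵ = 2.056 / 0.770, so r = (2.056/0.770)^(1/5).
r = 2.6701^(1/5) ≈ 1.2170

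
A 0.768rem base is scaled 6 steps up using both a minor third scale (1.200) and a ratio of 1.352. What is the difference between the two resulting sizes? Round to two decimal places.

Minor third: 0.768 × 1.200⁶ = 2.2932rem
At 1.352: 0.768 × 1.352⁶ = 4.6905rem
Difference: 4.6905 − 2.2932 = 2.3973rem

2.40rem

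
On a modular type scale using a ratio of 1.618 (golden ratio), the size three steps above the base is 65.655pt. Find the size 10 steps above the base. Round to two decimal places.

65.655 × 1.618⁷ = 65.655 × 29.03017 ≈ 1905.976

1905.98pt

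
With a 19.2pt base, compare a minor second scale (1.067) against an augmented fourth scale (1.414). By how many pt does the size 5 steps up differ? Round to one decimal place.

Minor second: 19.2 × 1.067⁵ = 26.554pt
Augmented fourth: 19.2 × 1.414⁵ = 108.530pt
Difference: 108.530 − 26.554 = 81.976pt

82.0pt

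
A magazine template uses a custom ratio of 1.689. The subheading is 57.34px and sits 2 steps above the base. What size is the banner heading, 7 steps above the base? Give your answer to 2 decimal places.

788.14px

57.34 × 1.689⁵ = 57.34 × 13.74511 ≈ 788.145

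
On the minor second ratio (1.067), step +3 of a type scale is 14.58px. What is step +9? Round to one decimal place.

21.5px

The gap is 9 − (3) = 6 steps, so the factor is 1.067^6.
14.58 × 1.067⁶ = 14.58 × 1.47566 ≈ 21.515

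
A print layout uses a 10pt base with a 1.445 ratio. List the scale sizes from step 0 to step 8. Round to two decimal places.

Step 0: 10pt
Step 1: 10.0 × 1.445 = 14.45
Step 2: 10.0 × 1.445² = 20.88
Step 3: 10.0 × 1.445³ = 30.17
Step 4: 10.0 × 1.445⁴ = 43.60
Step 5: 10.0 × 1.445⁵ = 63.00
Step 6: 10.0 × 1.445⁶ = 91.03
Step 7: 10.0 × 1.445⁷ = 131.55
Step 8: 10.0 × 1.445⁸ = 190.08

10.00pt, 14.45pt, 20.88pt, 30.17pt, 43.60pt, 63.00pt, 91.03pt, 131.55pt, 190.08pt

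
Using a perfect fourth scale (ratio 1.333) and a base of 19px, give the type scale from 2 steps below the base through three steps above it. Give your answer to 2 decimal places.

Step -2: 19.0 ÷ 1.333² = 10.69
Step -1: 19.0 ÷ 1.333 = 14.25
Step 0: 19px
Step 1: 19.0 × 1.333 = 25.33
Step 2: 19.0 × 1.333² = 33.76
Step 3: 19.0 × 1.333³ = 45.00

10.69px, 14.25px, 19.00px, 25.33px, 33.76px, 45.00px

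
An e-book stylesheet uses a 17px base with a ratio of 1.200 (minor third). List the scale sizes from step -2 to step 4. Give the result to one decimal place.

11.8px, 14.2px, 17.0px, 20.4px, 24.5px, 29.4px, 35.3px

Step -2: 17.0 ÷ 1.200² = 11.8
Step -1: 17.0 ÷ 1.200 = 14.2
Step 0: 17px
Step 1: 17.0 × 1.200 = 20.4
Step 2: 17.0 × 1.200² = 24.5
Step 3: 17.0 × 1.200³ = 29.4
Step 4: 17.0 × 1.200⁴ = 35.3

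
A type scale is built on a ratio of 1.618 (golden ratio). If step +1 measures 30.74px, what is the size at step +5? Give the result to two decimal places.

210.68px

30.74 × 1.618⁴ = 30.74 × 6.85353 ≈ 210.677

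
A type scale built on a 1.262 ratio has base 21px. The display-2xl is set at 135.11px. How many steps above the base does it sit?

8

1.262ⁿ = 135.11 / 21 = 6.4338
n = ln(6.4338) / ln(1.262) = 1.8616 / 0.2327 ≈ 8.00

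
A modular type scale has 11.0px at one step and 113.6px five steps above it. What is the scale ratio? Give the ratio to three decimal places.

1.595

The ratio satisfies 11.0 × r⁵ = 113.6, so r = (113.6 / 11.0)^(1/5).
r = 10.3273^(1/5) ≈ 1.5951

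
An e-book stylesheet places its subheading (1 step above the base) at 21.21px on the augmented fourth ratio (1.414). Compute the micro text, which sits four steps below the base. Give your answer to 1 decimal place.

3.8px

21.21 ÷ 1.414⁵ = 21.21 ÷ 5.65258 ≈ 3.752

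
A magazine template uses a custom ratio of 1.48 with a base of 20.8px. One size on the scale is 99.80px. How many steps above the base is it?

4

1.48ⁿ = 99.80 / 20.8 = 4.7981
n = ln(4.7981) / ln(1.48) = 1.5682 / 0.3920 ≈ 4.00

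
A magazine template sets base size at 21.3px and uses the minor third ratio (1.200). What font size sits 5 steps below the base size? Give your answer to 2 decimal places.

8.56px

21.3 ÷ 1.200⁵ = 21.3 ÷ 2.48832 ≈ 8.56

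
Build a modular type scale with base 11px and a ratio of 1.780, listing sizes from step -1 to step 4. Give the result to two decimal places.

Step -1: 11.0 ÷ 1.780 = 6.18
Step 0: 11px
Step 1: 11.0 × 1.780 = 19.58
Step 2: 11.0 × 1.780² = 34.85
Step 3: 11.0 × 1.780³ = 62.04
Step 4: 11.0 × 1.780⁴ = 110.43

6.18px, 11.00px, 19.58px, 34.85px, 62.04px, 110.43px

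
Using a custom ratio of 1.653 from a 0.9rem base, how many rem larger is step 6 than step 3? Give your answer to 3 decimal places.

14.295rem

Step 3: 0.9 × 1.653³ = 4.06500rem
Step 6: 0.9 × 1.653⁶ = 18.36029rem
Difference: 18.36029 − 4.06500 = 14.29529rem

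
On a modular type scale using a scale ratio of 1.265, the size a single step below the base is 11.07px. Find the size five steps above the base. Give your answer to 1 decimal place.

11.07 × 1.265⁶ = 11.07 × 4.09773 ≈ 45.362

45.4px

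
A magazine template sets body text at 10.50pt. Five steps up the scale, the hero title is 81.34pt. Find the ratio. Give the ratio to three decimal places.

1.506

r⁵ = 81.34 / 10.50, so r = (81.34/10.50)^(1/5).
r = 7.7467^(1/5) ≈ 1.5060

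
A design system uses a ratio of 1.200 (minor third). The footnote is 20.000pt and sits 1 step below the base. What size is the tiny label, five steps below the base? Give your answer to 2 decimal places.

The gap is -5 − (-1) = -4 steps, so the factor is 1.200^-4.
20.000 ÷ 1.200⁴ = 20.000 ÷ 2.07360 ≈ 9.645

9.65pt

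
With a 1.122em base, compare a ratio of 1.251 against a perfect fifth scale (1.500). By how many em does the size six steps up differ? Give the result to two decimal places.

At 1.251: 1.122 × 1.251⁶ = 4.3007em
Perfect fifth: 1.122 × 1.500⁶ = 12.7803em
Difference: 12.7803 − 4.3007 = 8.4796em

8.48em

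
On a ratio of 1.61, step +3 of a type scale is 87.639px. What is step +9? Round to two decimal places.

Moving from step +3 to step +9 is 6 steps up, so multiply by r⁶.
87.639 × 1.61⁶ = 87.639 × 17.41627 ≈ 1526.345

1526.34px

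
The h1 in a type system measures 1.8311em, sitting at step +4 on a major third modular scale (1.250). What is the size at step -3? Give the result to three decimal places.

0.384em

1.8311 ÷ 1.250⁷ = 1.8311 ÷ 4.76837 ≈ 0.384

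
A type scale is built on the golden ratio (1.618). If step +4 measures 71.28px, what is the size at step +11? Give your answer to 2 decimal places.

71.28 × 1.618⁷ = 71.28 × 29.03017 ≈ 2069.271

2069.27px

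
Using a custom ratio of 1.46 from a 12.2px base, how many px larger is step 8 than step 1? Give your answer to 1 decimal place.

234.1px

Step 1: 12.2 × 1.46 = 17.812px
Step 8: 12.2 × 1.46⁸ = 251.874px
Difference: 251.874 − 17.812 = 234.062px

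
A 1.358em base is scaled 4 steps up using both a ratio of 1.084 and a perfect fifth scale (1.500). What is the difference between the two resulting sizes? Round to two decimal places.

5.00em

At 1.084: 1.358 × 1.084⁴ = 1.8751em
Perfect fifth: 1.358 × 1.500⁴ = 6.8749em
Difference: 6.8749 − 1.8751 = 4.9998em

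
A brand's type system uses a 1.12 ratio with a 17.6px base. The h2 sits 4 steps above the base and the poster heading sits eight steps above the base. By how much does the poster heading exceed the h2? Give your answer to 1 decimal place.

15.9px

Step 4: 17.6 × 1.12⁴ = 27.694px
Step 8: 17.6 × 1.12⁸ = 43.577px
Difference: 43.577 − 27.694 = 15.883px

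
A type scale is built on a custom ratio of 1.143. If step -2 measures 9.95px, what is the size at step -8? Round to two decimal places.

The gap is -8 − (-2) = -6 steps, so the factor is 1.143^-6.
9.95 ÷ 1.143⁶ = 9.95 ÷ 2.22986 ≈ 4.462

4.46px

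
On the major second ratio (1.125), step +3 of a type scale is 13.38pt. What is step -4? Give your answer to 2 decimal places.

5.87pt

13.38 ÷ 1.125⁷ = 13.38 ÷ 2.28070 ≈ 5.867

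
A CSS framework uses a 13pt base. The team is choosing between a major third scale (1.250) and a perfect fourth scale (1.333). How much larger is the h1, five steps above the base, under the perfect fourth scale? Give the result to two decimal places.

15.04pt

Major third: 13.0 × 1.250⁵ = 39.6729pt
Perfect fourth: 13.0 × 1.333⁵ = 54.7134pt
Difference: 54.7134 − 39.6729 = 15.0405pt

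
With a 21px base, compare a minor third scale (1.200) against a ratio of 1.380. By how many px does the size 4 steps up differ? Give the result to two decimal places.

Minor third: 21.0 × 1.200⁴ = 43.5456px
At 1.380: 21.0 × 1.380⁴ = 76.1615px
Difference: 76.1615 − 43.5456 = 32.6159px

32.62px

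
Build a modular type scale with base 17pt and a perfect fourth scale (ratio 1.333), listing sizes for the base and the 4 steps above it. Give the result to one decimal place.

17.0pt, 22.7pt, 30.2pt, 40.3pt, 53.7pt

Step 0: 17pt
Step 1: 17.0 × 1.333 = 22.7
Step 2: 17.0 × 1.333² = 30.2
Step 3: 17.0 × 1.333³ = 40.3
Step 4: 17.0 × 1.333⁴ = 53.7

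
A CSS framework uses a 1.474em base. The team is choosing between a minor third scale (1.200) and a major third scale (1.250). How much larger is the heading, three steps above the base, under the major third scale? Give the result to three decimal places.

Minor third: 1.474 × 1.200³ = 2.54707em
Major third: 1.474 × 1.250³ = 2.87891em
Difference: 2.87891 − 2.54707 = 0.33184em

0.332em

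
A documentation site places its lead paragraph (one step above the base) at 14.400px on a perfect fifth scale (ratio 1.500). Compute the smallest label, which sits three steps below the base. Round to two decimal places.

The gap is -3 − (1) = -4 steps, so the factor is 1.500^-4.
14.400 ÷ 1.500⁴ = 14.400 ÷ 5.06250 ≈ 2.844

2.84px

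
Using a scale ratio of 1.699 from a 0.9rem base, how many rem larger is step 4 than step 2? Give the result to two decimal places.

4.90rem

Step 2: 0.9 × 1.699² = 2.5979rem
Step 4: 0.9 × 1.699⁴ = 7.4992rem
Difference: 7.4992 − 2.5979 = 4.9013rem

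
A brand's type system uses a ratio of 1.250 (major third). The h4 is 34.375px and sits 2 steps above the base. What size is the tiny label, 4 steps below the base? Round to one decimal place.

9.0px

34.375 ÷ 1.250⁶ = 34.375 ÷ 3.81470 ≈ 9.011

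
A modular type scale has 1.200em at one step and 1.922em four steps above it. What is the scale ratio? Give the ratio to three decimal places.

1.125

The ratio satisfies 1.200 × r⁴ = 1.922, so r = (1.922 / 1.200)^(1/4).
r = 1.6017^(1/4) ≈ 1.1250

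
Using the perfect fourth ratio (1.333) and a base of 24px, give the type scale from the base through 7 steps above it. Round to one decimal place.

Step 0: 24px
Step 1: 24.0 × 1.333 = 32.0
Step 2: 24.0 × 1.333² = 42.6
Step 3: 24.0 × 1.333³ = 56.8
Step 4: 24.0 × 1.333⁴ = 75.8
Step 5: 24.0 × 1.333⁵ = 101.0
Step 6: 24.0 × 1.333⁶ = 134.6
Step 7: 24.0 × 1.333⁷ = 179.5

24.0px, 32.0px, 42.6px, 56.8px, 75.8px, 101.0px, 134.6px, 179.5px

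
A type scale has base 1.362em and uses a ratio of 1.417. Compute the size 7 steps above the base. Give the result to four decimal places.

15.6231em

Every step multiplies by the scale ratio.
1.362 × 1.417⁷ = 1.362 × 11.47067 ≈ 15.6231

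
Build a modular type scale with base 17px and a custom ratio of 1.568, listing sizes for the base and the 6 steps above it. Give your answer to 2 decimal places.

17.00px, 26.66px, 41.80px, 65.54px, 102.76px, 161.13px, 252.65px

Step 0: 17px
Step 1: 17.0 × 1.568 = 26.66
Step 2: 17.0 × 1.568² = 41.80
Step 3: 17.0 × 1.568³ = 65.54
Step 4: 17.0 × 1.568⁴ = 102.76
Step 5: 17.0 × 1.568⁵ = 161.13
Step 6: 17.0 × 1.568⁶ = 252.65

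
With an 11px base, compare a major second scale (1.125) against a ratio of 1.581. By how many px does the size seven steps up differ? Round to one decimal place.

246.5px

Major second: 11.0 × 1.125⁷ = 25.088px
At 1.581: 11.0 × 1.581⁷ = 271.591px
Difference: 271.591 − 25.088 = 246.503px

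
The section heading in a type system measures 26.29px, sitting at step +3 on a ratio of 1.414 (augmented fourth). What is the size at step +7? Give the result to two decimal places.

105.10px

Moving from step +3 to step +7 is 4 steps up, so multiply by r⁴.
26.29 × 1.414⁴ = 26.29 × 3.99758 ≈ 105.096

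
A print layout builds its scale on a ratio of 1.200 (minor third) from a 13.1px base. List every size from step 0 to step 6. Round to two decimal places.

Step 0: 13.1px
Step 1: 13.1 × 1.200 = 15.72
Step 2: 13.1 × 1.200² = 18.86
Step 3: 13.1 × 1.200³ = 22.64
Step 4: 13.1 × 1.200⁴ = 27.16
Step 5: 13.1 × 1.200⁵ = 32.60
Step 6: 13.1 × 1.200⁶ = 39.12

13.10px, 15.72px, 18.86px, 22.64px, 27.16px, 32.60px, 39.12px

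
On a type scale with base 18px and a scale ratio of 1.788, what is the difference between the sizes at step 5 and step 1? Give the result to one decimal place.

Step 1: 18.0 × 1.788 = 32.184px
Step 5: 18.0 × 1.788⁵ = 328.935px
Difference: 328.935 − 32.184 = 296.751px

296.8px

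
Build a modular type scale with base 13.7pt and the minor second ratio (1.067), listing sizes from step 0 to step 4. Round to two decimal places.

13.70pt, 14.62pt, 15.60pt, 16.64pt, 17.76pt

Step 0: 13.7pt
Step 1: 13.7 × 1.067 = 14.62
Step 2: 13.7 × 1.067² = 15.60
Step 3: 13.7 × 1.067³ = 16.64
Step 4: 13.7 × 1.067⁴ = 17.76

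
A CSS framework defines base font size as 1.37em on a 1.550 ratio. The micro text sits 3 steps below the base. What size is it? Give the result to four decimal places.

0.3679em

Every step multiplies by the scale ratio.
1.37 ÷ 1.550³ = 1.37 ÷ 3.72388 ≈ 0.3679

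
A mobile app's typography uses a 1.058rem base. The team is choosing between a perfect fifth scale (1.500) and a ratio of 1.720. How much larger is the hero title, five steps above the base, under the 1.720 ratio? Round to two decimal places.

Perfect fifth: 1.058 × 1.500⁵ = 8.0342rem
At 1.720: 1.058 × 1.720⁵ = 15.9268rem
Difference: 15.9268 − 8.0342 = 7.8926rem

7.89rem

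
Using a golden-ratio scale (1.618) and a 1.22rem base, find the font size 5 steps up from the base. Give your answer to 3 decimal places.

13.529rem

1.22 × 1.618⁵ = 1.22 × 11.08901 ≈ 13.529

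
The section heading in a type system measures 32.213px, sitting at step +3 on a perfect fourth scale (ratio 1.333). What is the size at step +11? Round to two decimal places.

Moving from step +3 to step +11 is 8 steps up, so multiply by r⁸.
32.213 × 1.333⁸ = 32.213 × 9.96876 ≈ 321.124

321.12px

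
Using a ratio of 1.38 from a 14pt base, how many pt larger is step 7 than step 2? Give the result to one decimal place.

106.8pt

Step 2: 14.0 × 1.38² = 26.662pt
Step 7: 14.0 × 1.38⁷ = 133.439pt
Difference: 133.439 − 26.662 = 106.777pt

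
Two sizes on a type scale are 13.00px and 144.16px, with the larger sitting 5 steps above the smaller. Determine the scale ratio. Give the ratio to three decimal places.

r⁵ = 144.16 / 13.00, so r = (144.16/13.00)^(1/5).
r = 11.0892^(1/5) ≈ 1.6180

1.618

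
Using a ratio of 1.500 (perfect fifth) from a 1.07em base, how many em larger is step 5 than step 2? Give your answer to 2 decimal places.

5.72em

Step 2: 1.07 × 1.500² = 2.4075em
Step 5: 1.07 × 1.500⁵ = 8.1253em
Difference: 8.1253 − 2.4075 = 5.7178em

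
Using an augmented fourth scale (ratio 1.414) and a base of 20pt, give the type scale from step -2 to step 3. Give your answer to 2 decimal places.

10.00pt, 14.14pt, 20.00pt, 28.28pt, 39.99pt, 56.54pt

Step -2: 20.0 ÷ 1.414² = 10.00
Step -1: 20.0 ÷ 1.414 = 14.14
Step 0: 20pt
Step 1: 20.0 × 1.414 = 28.28
Step 2: 20.0 × 1.414² = 39.99
Step 3: 20.0 × 1.414³ = 56.54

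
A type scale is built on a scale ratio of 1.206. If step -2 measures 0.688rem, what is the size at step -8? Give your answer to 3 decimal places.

Moving from step -2 to step -8 is 6 steps down, so divide by r⁶.
0.688 ÷ 1.206⁶ = 0.688 ÷ 3.07669 ≈ 0.224

0.224rem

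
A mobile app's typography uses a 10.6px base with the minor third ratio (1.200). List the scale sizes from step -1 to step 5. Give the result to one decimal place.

8.8px, 10.6px, 12.7px, 15.3px, 18.3px, 22.0px, 26.4px

Step -1: 10.6 ÷ 1.200 = 8.8
Step 0: 10.6px
Step 1: 10.6 × 1.200 = 12.7
Step 2: 10.6 × 1.200² = 15.3
Step 3: 10.6 × 1.200³ = 18.3
Step 4: 10.6 × 1.200⁴ = 22.0
Step 5: 10.6 × 1.200⁵ = 26.4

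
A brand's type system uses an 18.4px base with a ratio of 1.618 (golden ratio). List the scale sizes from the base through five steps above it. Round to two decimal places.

Step 0: 18.4px
Step 1: 18.4 × 1.618 = 29.77
Step 2: 18.4 × 1.618² = 48.17
Step 3: 18.4 × 1.618³ = 77.94
Step 4: 18.4 × 1.618⁴ = 126.10
Step 5: 18.4 × 1.618⁵ = 204.04

18.40px, 29.77px, 48.17px, 77.94px, 126.10px, 204.04px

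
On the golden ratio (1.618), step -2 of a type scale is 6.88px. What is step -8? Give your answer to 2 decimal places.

6.88 ÷ 1.618⁶ = 6.88 ÷ 17.94201 ≈ 0.383

0.38px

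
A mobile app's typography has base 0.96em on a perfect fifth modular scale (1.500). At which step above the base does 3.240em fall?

3

1.500ⁿ = 3.240 / 0.96 = 3.3750
n = ln(3.3750) / ln(1.500) = 1.2164 / 0.4055 ≈ 3.00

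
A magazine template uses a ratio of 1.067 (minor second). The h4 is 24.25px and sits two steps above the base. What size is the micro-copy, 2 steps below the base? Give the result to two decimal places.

18.71px

24.25 ÷ 1.067⁴ = 24.25 ÷ 1.29616 ≈ 18.709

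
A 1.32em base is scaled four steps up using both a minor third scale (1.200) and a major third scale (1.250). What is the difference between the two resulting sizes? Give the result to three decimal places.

Minor third: 1.32 × 1.200⁴ = 2.73715em
Major third: 1.32 × 1.250⁴ = 3.22266em
Difference: 3.22266 − 2.73715 = 0.48551em

0.486em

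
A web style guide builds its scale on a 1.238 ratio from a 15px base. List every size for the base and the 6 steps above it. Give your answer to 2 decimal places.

15.00px, 18.57px, 22.99px, 28.46px, 35.23px, 43.62px, 54.00px

Step 0: 15px
Step 1: 15.0 × 1.238 = 18.57
Step 2: 15.0 × 1.238² = 22.99
Step 3: 15.0 × 1.238³ = 28.46
Step 4: 15.0 × 1.238⁴ = 35.23
Step 5: 15.0 × 1.238⁵ = 43.62
Step 6: 15.0 × 1.238⁶ = 54.00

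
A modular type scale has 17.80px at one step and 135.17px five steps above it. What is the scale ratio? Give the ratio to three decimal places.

1.500

r⁵ = 135.17 / 17.80, so r = (135.17/17.80)^(1/5).
r = 7.5938^(1/5) ≈ 1.5000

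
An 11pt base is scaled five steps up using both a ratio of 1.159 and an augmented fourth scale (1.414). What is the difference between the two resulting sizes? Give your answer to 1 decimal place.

39.2pt

At 1.159: 11.0 × 1.159⁵ = 23.004pt
Augmented fourth: 11.0 × 1.414⁵ = 62.178pt
Difference: 62.178 − 23.004 = 39.174pt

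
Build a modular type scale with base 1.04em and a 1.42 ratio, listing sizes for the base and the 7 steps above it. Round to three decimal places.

Step 0: 1.04em
Step 1: 1.04 × 1.42 = 1.477
Step 2: 1.04 × 1.42² = 2.097
Step 3: 1.04 × 1.42³ = 2.978
Step 4: 1.04 × 1.42⁴ = 4.229
Step 5: 1.04 × 1.42⁵ = 6.004
Step 6: 1.04 × 1.42⁶ = 8.526
Step 7: 1.04 × 1.42⁷ = 12.107

1.040em, 1.477em, 2.097em, 2.978em, 4.229em, 6.004em, 8.526em, 12.107em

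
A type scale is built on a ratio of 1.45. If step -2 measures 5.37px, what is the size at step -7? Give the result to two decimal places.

5.37 ÷ 1.45⁵ = 5.37 ÷ 6.40973 ≈ 0.838

0.84px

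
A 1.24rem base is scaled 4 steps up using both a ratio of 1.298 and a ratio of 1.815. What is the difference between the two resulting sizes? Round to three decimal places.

At 1.298: 1.24 × 1.298⁴ = 3.51982rem
At 1.815: 1.24 × 1.815⁴ = 13.45638rem
Difference: 13.45638 − 3.51982 = 9.93656rem

9.937rem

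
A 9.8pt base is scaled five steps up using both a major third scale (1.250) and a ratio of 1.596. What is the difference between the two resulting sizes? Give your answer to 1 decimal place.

Major third: 9.8 × 1.250⁵ = 29.907pt
At 1.596: 9.8 × 1.596⁵ = 101.482pt
Difference: 101.482 − 29.907 = 71.575pt

71.6pt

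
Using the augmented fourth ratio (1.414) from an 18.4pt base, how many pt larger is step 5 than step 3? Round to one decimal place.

52.0pt

Step 3: 18.4 × 1.414³ = 52.019pt
Step 5: 18.4 × 1.414⁵ = 104.008pt
Difference: 104.008 − 52.019 = 51.989pt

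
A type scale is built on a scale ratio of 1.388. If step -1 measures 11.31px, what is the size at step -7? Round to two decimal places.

1.58px

11.31 ÷ 1.388⁶ = 11.31 ÷ 7.15051 ≈ 1.582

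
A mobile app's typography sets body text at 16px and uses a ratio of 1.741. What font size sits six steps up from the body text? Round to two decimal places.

Every step multiplies by the scale ratio.
16.0 × 1.741⁶ = 16.0 × 27.84791 ≈ 445.57

445.57px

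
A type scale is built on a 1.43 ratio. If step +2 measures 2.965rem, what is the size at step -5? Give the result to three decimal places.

0.242rem

The gap is -5 − (2) = -7 steps, so the factor is 1.43^-7.
2.965 ÷ 1.43⁷ = 2.965 ÷ 12.22791 ≈ 0.242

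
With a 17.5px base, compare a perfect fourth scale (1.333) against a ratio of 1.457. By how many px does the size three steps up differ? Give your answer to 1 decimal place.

Perfect fourth: 17.5 × 1.333³ = 41.450px
At 1.457: 17.5 × 1.457³ = 54.127px
Difference: 54.127 − 41.450 = 12.677px

12.7px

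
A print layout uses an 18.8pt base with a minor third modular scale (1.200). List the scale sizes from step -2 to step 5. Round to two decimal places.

13.06pt, 15.67pt, 18.80pt, 22.56pt, 27.07pt, 32.49pt, 38.98pt, 46.78pt

Step -2: 18.8 ÷ 1.200² = 13.06
Step -1: 18.8 ÷ 1.200 = 15.67
Step 0: 18.8pt
Step 1: 18.8 × 1.200 = 22.56
Step 2: 18.8 × 1.200² = 27.07
Step 3: 18.8 × 1.200³ = 32.49
Step 4: 18.8 × 1.200⁴ = 38.98
Step 5: 18.8 × 1.200⁵ = 46.78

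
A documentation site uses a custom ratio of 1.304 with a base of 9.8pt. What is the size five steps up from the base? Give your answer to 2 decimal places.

36.95pt

Each step on a modular scale multiplies by the ratio, so the size n steps from the base is base × ratioⁿ.
9.8 × 1.304⁵ = 9.8 × 3.77040 ≈ 36.95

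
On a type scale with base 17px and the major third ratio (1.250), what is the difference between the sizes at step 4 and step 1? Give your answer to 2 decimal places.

20.25px

Step 1: 17.0 × 1.250 = 21.2500px
Step 4: 17.0 × 1.250⁴ = 41.5039px
Difference: 41.5039 − 21.2500 = 20.2539px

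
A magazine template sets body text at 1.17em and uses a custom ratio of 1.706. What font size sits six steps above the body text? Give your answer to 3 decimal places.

28.844em

1.17 × 1.706⁶ = 1.17 × 24.65325 ≈ 28.844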